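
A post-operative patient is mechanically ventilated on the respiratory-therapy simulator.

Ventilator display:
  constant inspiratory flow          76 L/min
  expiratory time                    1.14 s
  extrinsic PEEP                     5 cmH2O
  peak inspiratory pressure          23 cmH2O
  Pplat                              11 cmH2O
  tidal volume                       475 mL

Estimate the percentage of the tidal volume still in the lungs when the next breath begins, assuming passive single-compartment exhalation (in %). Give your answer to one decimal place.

Flow: 76 L/min ÷ 60 = 1.2667 L/s.
R = (PIP − Pplat)/V̇ = (23 − 11) / 1.2667 = 12.0/1.2667 = 9.473 cmH2O·s/L.
C = Vt/(Pplat − PEEP) = 475.0 / (11 − 5) = 475.0/6.0 = 79.167 mL/cmH2O.
τ = R × C = 9.473 × 0.07917 L/cmH2O = 0.75 s.
Fraction remaining at end-expiration = e^(−Te/τ) = e^(−1.14/0.75) = 0.2187 → 21.87%.

21.9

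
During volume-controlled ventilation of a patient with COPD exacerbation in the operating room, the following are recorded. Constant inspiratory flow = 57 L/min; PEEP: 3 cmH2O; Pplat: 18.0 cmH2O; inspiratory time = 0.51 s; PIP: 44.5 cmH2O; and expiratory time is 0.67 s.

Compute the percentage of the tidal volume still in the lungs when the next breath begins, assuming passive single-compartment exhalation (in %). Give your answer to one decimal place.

47.5

Flow: 57 L/min ÷ 60 = 0.95 L/s.
Vt = flow × Ti = 0.95 L/s × 0.51 s × 1000 mL/L = 484.5 mL.
R = (PIP − Pplat)/V̇ = (44.5 − 18.0) / 0.95 = 26.5/0.95 = 27.895 cmH2O·s/L.
C = Vt/(Pplat − PEEP) = 484.5 / (18.0 − 3) = 484.5/15.0 = 32.3 mL/cmH2O.
τ = R × C = 27.895 × 0.0323 L/cmH2O = 0.901 s.
Fraction remaining at end-expiration = e^(−Te/τ) = e^(−0.67/0.901) = 0.4754 → 47.54%.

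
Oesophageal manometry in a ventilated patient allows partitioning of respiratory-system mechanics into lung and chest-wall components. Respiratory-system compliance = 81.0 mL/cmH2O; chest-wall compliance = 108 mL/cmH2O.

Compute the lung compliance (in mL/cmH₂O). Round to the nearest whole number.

324

1/CL = 1/Crs − 1/Ccw.
1/CL = 1/81.0 − 1/108 = 0.003086.
CL = 324.04 mL/cmH2O.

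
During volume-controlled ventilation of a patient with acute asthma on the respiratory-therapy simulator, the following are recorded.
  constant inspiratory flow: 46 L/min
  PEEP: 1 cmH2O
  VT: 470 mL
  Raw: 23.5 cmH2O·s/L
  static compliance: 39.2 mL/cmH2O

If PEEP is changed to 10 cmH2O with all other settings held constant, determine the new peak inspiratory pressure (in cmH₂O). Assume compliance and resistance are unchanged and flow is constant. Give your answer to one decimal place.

Flow: 46 L/min ÷ 60 = 0.7667 L/s.
PIP = Vt/C + R·V̇ + PEEP (constant-flow equation of motion).
Only the baseline term changes: ΔPIP = ΔPEEP = 10 − 1 = 9.0 cmH2O.
Original PIP = 470/39.2 + 23.5×0.7667 + 1 = 31.007 cmH2O; new PIP = 31.007 + (9.0) = 40.007 cmH2O.

40.0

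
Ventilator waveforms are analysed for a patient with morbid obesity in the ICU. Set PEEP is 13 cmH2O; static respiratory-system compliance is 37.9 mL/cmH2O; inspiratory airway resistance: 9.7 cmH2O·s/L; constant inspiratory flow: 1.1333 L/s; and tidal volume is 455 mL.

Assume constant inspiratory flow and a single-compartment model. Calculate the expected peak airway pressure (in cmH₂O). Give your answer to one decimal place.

36.0

Equation of motion (constant flow): PIP = Vt/C + R·V̇ + PEEP.
PIP = 455/37.9 + 9.7×1.1333 + 13 = 12.005 + 10.993 + 13 = 35.998 cmH2O.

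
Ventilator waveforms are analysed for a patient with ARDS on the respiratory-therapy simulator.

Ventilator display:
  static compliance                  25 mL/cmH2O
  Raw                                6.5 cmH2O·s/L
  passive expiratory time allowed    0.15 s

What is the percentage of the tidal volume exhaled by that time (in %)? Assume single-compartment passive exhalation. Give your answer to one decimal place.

τ = R × C = 6.5 × 25 mL/cmH2O = 6.5 × 0.025 L/cmH2O = 0.1625 s.
Passive exhalation: V(t)/V₀ = e^(−t/τ) = e^(−0.15/0.1625) = 0.3973.
Fraction exhaled = 1 − 0.3973 = 0.6027 → 60.27%.

60.3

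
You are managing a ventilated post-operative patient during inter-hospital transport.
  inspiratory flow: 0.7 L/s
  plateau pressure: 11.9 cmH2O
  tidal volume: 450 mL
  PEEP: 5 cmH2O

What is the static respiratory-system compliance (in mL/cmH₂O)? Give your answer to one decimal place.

65.2

Cstat = Vt / (Pplat − PEEP) = 450 / (11.9 − 5) = 450 / 6.9 = 65.217 mL/cmH2O.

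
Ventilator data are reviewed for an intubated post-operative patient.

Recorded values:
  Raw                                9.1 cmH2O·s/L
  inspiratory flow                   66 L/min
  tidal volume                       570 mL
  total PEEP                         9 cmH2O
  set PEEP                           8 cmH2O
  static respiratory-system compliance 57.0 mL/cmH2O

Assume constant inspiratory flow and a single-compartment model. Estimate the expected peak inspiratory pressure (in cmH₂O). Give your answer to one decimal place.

29.0

Flow: 66 L/min ÷ 60 = 1.1 L/s.
Total PEEP = 9 cmH2O (set 8 + intrinsic 1); this is the baseline alveolar pressure.
Equation of motion (constant flow): PIP = Vt/C + R·V̇ + PEEP.
PIP = 570/57.0 + 9.1×1.1 + 9 = 10.0 + 10.01 + 9 = 29.01 cmH2O.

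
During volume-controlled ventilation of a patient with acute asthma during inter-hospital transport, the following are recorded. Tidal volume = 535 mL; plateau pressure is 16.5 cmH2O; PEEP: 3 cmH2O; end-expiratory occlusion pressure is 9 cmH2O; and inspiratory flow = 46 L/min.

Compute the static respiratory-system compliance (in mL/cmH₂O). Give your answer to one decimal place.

71.3

End-expiratory occlusion gives total PEEP = 9 cmH2O (intrinsic PEEP = 9 − 3 = 6). Use total PEEP for the elastic gradient.
Cstat = Vt / (Pplat − PEEPtotal) = 535 / (16.5 − 9) = 535 / 7.5 = 71.333 mL/cmH2O.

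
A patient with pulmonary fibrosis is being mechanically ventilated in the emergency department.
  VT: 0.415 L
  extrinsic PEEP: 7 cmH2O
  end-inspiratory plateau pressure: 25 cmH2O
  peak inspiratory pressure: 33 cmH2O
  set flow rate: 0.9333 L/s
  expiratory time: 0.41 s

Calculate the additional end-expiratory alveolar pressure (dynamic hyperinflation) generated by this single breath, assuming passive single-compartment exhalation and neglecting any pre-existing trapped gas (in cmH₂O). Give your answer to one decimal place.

2.3

R = (PIP − Pplat)/V̇ = (33 − 25) / 0.9333 = 8.0/0.9333 = 8.572 cmH2O·s/L.
C = Vt/(Pplat − PEEP) = 415.0 / (25 − 7) = 415.0/18.0 = 23.056 mL/cmH2O.
τ = R × C = 8.572 × 0.02306 L/cmH2O = 0.1977 s.
Fraction remaining = e^(−Te/τ) = e^(−0.41/0.1977) = 0.1257; trapped volume = 415.0 × 0.1257 = 52.166 mL.
Additional alveolar pressure from trapping ≈ V_trapped / C = 52.166 / 23.056 = 2.263 cmH2O.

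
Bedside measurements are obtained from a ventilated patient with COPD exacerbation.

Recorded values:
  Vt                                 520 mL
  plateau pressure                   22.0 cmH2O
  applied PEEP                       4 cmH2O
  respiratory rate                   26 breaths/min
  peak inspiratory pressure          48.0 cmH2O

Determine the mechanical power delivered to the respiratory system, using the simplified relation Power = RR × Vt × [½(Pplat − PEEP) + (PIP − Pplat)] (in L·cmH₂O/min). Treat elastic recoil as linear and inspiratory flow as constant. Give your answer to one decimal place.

Per-breath work = Vt × [½(Pplat−PEEP) + (PIP−Pplat)] = 0.520 × [0.5×18.0 + 26.0] = 0.520 × 35.0 = 18.2 L·cmH2O.
Power = 26 × 18.2 = 473.2 L·cmH2O/min.

473.2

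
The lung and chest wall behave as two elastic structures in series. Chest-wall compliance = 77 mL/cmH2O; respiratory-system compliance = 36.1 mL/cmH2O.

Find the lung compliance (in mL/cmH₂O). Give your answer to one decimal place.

1/CL = 1/Crs − 1/Ccw.
1/CL = 1/36.1 − 1/77 = 0.01471.
CL = 67.981 mL/cmH2O.

68.0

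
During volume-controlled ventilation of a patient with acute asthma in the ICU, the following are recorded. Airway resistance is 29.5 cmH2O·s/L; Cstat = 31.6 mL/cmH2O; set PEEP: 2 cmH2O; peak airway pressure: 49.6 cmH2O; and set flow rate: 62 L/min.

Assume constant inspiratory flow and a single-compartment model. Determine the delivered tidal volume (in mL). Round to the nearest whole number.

541

Flow: 62 L/min ÷ 60 = 1.0333 L/s.
Equation of motion (constant flow): PIP = Vt/C + R·V̇ + PEEP.
Vt/C = PIP − R·V̇ − PEEP = 49.6 − 30.482 − 2 = 17.118 cmH2O.
Vt = C × 17.118 = 31.6 × 17.118 = 540.93 mL.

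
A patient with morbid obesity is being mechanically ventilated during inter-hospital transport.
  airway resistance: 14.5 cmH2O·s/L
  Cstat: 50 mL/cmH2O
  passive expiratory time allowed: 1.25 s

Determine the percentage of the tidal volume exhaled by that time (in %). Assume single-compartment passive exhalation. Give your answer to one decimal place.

τ = R × C = 14.5 × 50 mL/cmH2O = 14.5 × 0.050 L/cmH2O = 0.725 s.
Passive exhalation: V(t)/V₀ = e^(−t/τ) = e^(−1.25/0.725) = 0.1783.
Fraction exhaled = 1 − 0.1783 = 0.8217 → 82.17%.

82.2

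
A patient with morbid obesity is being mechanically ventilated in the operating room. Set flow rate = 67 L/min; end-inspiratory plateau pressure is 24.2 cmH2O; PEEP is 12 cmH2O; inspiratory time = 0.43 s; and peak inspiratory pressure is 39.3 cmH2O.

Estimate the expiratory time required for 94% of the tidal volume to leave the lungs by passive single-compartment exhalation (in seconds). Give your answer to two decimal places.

1.50

Flow: 67 L/min ÷ 60 = 1.1167 L/s.
Vt = flow × Ti = 1.1167 L/s × 0.43 s × 1000 mL/L = 480.18 mL.
R = (PIP − Pplat)/V̇ = (39.3 − 24.2) / 1.1167 = 15.1/1.1167 = 13.522 cmH2O·s/L.
C = Vt/(Pplat − PEEP) = 480.18 / (24.2 − 12) = 480.18/12.2 = 39.359 mL/cmH2O.
τ = R × C = 13.522 × 0.03936 L/cmH2O = 0.5322 s.
t = −τ·ln(1 − 0.94) = −0.5322·ln(0.06) = 1.497 s.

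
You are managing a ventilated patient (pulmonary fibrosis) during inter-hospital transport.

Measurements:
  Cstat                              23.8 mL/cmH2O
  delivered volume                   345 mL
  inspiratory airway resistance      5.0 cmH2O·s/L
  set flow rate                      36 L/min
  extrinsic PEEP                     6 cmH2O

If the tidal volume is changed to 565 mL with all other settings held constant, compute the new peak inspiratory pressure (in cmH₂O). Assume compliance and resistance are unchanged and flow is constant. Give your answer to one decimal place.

32.7

Flow: 36 L/min ÷ 60 = 0.6 L/s.
PIP = Vt/C + R·V̇ + PEEP (constant-flow equation of motion).
Only the elastic term changes: ΔPIP = ΔVt / C = (565 − 345) / 23.8 = 9.244 cmH2O.
Original PIP = 345/23.8 + 5.0×0.6 + 6 = 23.496 cmH2O; new PIP = 23.496 + (9.244) = 32.74 cmH2O.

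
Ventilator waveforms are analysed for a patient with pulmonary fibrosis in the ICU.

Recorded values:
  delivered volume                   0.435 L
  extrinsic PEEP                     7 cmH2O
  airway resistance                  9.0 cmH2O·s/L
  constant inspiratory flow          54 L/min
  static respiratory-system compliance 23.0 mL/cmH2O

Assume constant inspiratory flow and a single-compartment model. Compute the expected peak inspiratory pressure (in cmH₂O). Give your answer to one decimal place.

34.0

Flow: 54 L/min ÷ 60 = 0.9 L/s.
Equation of motion (constant flow): PIP = Vt/C + R·V̇ + PEEP.
PIP = 435/23.0 + 9.0×0.9 + 7 = 18.913 + 8.1 + 7 = 34.013 cmH2O.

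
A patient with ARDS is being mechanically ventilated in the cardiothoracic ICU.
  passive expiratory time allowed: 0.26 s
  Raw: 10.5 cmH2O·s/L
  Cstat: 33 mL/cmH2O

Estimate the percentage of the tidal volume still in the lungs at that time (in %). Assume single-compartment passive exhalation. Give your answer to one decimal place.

τ = R × C = 10.5 × 33 mL/cmH2O = 10.5 × 0.033 L/cmH2O = 0.3465 s.
Passive exhalation: V(t)/V₀ = e^(−t/τ) = e^(−0.26/0.3465) = 0.4722.
Fraction remaining = 0.4722 → 47.22%.

47.2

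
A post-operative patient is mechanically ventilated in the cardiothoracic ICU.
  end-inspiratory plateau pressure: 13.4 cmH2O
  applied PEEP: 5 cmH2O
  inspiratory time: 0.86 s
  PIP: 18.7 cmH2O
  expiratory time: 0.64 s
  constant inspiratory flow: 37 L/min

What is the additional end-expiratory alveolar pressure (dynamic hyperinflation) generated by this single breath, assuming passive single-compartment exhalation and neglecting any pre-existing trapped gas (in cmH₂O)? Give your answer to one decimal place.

2.6

Flow: 37 L/min ÷ 60 = 0.6167 L/s.
Vt = flow × Ti = 0.6167 L/s × 0.86 s × 1000 mL/L = 530.36 mL.
R = (PIP − Pplat)/V̇ = (18.7 − 13.4) / 0.6167 = 5.3/0.6167 = 8.594 cmH2O·s/L.
C = Vt/(Pplat − PEEP) = 530.36 / (13.4 − 5) = 530.36/8.4 = 63.138 mL/cmH2O.
τ = R × C = 8.594 × 0.06314 L/cmH2O = 0.5426 s.
Fraction remaining = e^(−Te/τ) = e^(−0.64/0.5426) = 0.3074; trapped volume = 530.36 × 0.3074 = 163.03 mL.
Additional alveolar pressure from trapping ≈ V_trapped / C = 163.03 / 63.138 = 2.582 cmH2O.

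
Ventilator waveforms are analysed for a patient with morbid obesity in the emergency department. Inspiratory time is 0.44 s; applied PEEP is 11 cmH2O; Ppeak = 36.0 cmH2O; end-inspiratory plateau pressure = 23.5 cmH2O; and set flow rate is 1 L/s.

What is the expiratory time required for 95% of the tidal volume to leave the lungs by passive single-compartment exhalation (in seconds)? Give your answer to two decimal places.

1.32

Vt = flow × Ti = 1 L/s × 0.44 s × 1000 mL/L = 440.0 mL.
R = (PIP − Pplat)/V̇ = (36.0 − 23.5) / 1 = 12.5/1 = 12.5 cmH2O·s/L.
C = Vt/(Pplat − PEEP) = 440.0 / (23.5 − 11) = 440.0/12.5 = 35.2 mL/cmH2O.
τ = R × C = 12.5 × 0.0352 L/cmH2O = 0.44 s.
t = −τ·ln(1 − 0.95) = −0.44·ln(0.05) = 1.318 s.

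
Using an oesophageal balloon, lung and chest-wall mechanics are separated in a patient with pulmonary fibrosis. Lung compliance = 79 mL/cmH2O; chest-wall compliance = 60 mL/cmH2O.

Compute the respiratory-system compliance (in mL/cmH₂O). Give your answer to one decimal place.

Lung and chest wall are elastances in series: 1/Crs = 1/CL + 1/Ccw.
1/Crs = 1/79 + 1/60 = 0.02932.
Crs = 34.106 mL/cmH2O.

34.1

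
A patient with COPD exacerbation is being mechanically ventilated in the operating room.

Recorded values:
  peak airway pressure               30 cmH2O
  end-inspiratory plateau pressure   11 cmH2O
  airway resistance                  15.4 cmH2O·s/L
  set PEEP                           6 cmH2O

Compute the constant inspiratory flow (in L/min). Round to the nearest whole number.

74

flow = (PIP − Pplat) / Raw = (30 − 11) / 15.4 = 1.234 L/s × 60 = 74.04 L/min.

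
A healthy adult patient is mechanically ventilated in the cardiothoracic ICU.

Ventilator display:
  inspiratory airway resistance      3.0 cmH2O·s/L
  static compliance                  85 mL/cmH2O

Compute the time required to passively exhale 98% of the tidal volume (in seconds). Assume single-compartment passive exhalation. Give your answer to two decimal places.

1.00

τ = R × C = 3.0 × 85 mL/cmH2O = 3.0 × 0.085 L/cmH2O = 0.255 s.
Exhaled fraction f = 1 − e^(−t/τ) → t = −τ·ln(1 − f) = −0.255·ln(0.02) = 0.9976 s.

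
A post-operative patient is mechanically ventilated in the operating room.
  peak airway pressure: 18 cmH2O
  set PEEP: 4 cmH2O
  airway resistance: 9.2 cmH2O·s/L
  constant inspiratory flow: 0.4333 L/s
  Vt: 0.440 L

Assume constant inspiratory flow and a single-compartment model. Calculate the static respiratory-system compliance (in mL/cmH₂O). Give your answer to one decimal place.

Equation of motion (constant flow): PIP = Vt/C + R·V̇ + PEEP.
Vt/C = PIP − R·V̇ − PEEP = 18 − 9.2×0.4333 − 4 = 18 − 3.986 − 4 = 10.014 cmH2O.
C = Vt / 10.014 = 440 / 10.014 = 43.938 mL/cmH2O.

43.9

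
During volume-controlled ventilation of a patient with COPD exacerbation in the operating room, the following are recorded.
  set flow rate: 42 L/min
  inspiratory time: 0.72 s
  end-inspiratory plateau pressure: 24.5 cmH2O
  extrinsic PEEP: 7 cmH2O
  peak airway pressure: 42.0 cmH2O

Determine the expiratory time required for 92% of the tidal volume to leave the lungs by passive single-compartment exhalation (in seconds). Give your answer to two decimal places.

Flow: 42 L/min ÷ 60 = 0.7 L/s.
Vt = flow × Ti = 0.7 L/s × 0.72 s × 1000 mL/L = 504.0 mL.
R = (PIP − Pplat)/V̇ = (42.0 − 24.5) / 0.7 = 17.5/0.7 = 25.0 cmH2O·s/L.
C = Vt/(Pplat − PEEP) = 504.0 / (24.5 − 7) = 504.0/17.5 = 28.8 mL/cmH2O.
τ = R × C = 25.0 × 0.0288 L/cmH2O = 0.72 s.
t = −τ·ln(1 − 0.92) = −0.72·ln(0.08) = 1.819 s.

1.82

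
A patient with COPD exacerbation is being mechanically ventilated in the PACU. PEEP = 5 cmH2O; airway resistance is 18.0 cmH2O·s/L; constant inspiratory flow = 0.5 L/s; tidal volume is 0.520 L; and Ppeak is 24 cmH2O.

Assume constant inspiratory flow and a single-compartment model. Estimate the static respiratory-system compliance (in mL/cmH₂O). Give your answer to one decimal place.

52.0

Equation of motion (constant flow): PIP = Vt/C + R·V̇ + PEEP.
Vt/C = PIP − R·V̇ − PEEP = 24 − 18.0×0.5 − 5 = 24 − 9.0 − 5 = 10.0 cmH2O.
C = Vt / 10.0 = 520 / 10.0 = 52.0 mL/cmH2O.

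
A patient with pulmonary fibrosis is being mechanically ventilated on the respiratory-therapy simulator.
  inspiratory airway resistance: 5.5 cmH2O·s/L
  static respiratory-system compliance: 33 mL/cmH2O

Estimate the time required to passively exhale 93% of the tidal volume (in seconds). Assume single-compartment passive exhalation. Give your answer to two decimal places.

0.48

τ = R × C = 5.5 × 33 mL/cmH2O = 5.5 × 0.033 L/cmH2O = 0.1815 s.
Exhaled fraction f = 1 − e^(−t/τ) → t = −τ·ln(1 − f) = −0.1815·ln(0.07) = 0.4827 s.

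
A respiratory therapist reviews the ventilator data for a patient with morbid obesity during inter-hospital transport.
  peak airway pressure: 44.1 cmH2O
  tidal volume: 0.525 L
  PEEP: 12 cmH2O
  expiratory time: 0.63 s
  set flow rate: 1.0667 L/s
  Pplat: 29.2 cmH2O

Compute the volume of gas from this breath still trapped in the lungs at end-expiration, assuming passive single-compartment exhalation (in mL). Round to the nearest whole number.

R = (PIP − Pplat)/V̇ = (44.1 − 29.2) / 1.0667 = 14.9/1.0667 = 13.968 cmH2O·s/L.
C = Vt/(Pplat − PEEP) = 525.0 / (29.2 − 12) = 525.0/17.2 = 30.523 mL/cmH2O.
τ = R × C = 13.968 × 0.03052 L/cmH2O = 0.4263 s.
Fraction remaining = e^(−Te/τ) = e^(−0.63/0.4263) = 0.2281.
Trapped volume = 525.0 × 0.2281 = 119.75 mL.

120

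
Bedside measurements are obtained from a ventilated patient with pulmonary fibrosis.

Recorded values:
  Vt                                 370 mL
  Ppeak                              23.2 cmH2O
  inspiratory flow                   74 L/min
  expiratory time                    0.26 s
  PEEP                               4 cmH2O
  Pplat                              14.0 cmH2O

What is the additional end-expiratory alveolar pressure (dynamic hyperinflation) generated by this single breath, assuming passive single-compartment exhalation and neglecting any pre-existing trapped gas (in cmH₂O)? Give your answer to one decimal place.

Flow: 74 L/min ÷ 60 = 1.2333 L/s.
R = (PIP − Pplat)/V̇ = (23.2 − 14.0) / 1.2333 = 9.2/1.2333 = 7.46 cmH2O·s/L.
C = Vt/(Pplat − PEEP) = 370.0 / (14.0 − 4) = 370.0/10.0 = 37.0 mL/cmH2O.
τ = R × C = 7.46 × 0.037 L/cmH2O = 0.276 s.
Fraction remaining = e^(−Te/τ) = e^(−0.26/0.276) = 0.3898; trapped volume = 370.0 × 0.3898 = 144.23 mL.
Additional alveolar pressure from trapping ≈ V_trapped / C = 144.23 / 37.0 = 3.898 cmH2O.

3.9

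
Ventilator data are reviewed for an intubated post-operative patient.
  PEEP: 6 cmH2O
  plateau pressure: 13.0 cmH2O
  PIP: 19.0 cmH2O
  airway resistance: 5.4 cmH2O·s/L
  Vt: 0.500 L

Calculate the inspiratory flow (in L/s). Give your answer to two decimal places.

1.11

flow = (PIP − Pplat) / Raw = 6.0 / 5.4 = 1.111 L/s.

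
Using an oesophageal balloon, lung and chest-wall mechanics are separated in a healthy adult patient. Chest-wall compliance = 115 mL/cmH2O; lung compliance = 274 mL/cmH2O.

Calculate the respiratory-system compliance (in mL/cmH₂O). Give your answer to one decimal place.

Lung and chest wall are elastances in series: 1/Crs = 1/CL + 1/Ccw.
1/Crs = 1/274 + 1/115 = 0.01235.
Crs = 80.972 mL/cmH2O.

81.0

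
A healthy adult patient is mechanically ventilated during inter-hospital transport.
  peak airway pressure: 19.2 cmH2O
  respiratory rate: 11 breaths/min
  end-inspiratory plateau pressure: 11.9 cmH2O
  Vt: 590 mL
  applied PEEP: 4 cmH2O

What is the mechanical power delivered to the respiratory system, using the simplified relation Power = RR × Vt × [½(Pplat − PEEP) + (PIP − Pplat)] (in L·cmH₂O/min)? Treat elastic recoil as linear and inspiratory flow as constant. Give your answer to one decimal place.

73.0

Per-breath work = Vt × [½(Pplat−PEEP) + (PIP−Pplat)] = 0.590 × [0.5×7.9 + 7.3] = 0.590 × 11.25 = 6.638 L·cmH2O.
Power = 11 × 6.638 = 73.018 L·cmH2O/min.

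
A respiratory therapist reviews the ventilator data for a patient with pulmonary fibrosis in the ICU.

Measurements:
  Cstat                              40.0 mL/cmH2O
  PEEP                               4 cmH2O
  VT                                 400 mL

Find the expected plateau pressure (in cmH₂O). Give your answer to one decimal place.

Pplat = PEEP + Vt / Cstat = 4 + 400 / 40.0 = 4 + 10.0 = 14.0 cmH2O.

14.0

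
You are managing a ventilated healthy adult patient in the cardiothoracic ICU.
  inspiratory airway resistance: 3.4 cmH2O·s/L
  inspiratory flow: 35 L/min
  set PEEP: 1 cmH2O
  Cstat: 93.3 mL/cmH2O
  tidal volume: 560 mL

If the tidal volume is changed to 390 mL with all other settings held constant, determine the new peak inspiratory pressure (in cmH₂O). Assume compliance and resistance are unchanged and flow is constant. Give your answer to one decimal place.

7.2

Flow: 35 L/min ÷ 60 = 0.5833 L/s.
PIP = Vt/C + R·V̇ + PEEP (constant-flow equation of motion).
Only the elastic term changes: ΔPIP = ΔVt / C = (390 − 560) / 93.3 = -1.822 cmH2O.
Original PIP = 560/93.3 + 3.4×0.5833 + 1 = 8.985 cmH2O; new PIP = 8.985 + (-1.822) = 7.163 cmH2O.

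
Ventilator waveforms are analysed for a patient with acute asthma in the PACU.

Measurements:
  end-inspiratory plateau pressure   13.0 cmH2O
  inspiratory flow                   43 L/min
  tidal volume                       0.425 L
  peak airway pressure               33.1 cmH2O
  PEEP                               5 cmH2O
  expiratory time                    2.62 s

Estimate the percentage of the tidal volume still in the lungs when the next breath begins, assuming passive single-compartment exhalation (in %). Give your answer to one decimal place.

17.2

Flow: 43 L/min ÷ 60 = 0.7167 L/s.
R = (PIP − Pplat)/V̇ = (33.1 − 13.0) / 0.7167 = 20.1/0.7167 = 28.045 cmH2O·s/L.
C = Vt/(Pplat − PEEP) = 425.0 / (13.0 − 5) = 425.0/8.0 = 53.125 mL/cmH2O.
τ = R × C = 28.045 × 0.05313 L/cmH2O = 1.49 s.
Fraction remaining at end-expiration = e^(−Te/τ) = e^(−2.62/1.49) = 0.1723 → 17.23%.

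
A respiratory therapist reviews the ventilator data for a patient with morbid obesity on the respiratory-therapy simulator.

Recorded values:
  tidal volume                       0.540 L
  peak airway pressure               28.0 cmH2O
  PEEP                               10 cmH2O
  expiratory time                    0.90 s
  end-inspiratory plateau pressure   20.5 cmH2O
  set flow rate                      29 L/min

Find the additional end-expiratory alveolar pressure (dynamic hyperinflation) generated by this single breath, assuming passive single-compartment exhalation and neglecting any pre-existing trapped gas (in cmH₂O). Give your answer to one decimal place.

Flow: 29 L/min ÷ 60 = 0.4833 L/s.
R = (PIP − Pplat)/V̇ = (28.0 − 20.5) / 0.4833 = 7.5/0.4833 = 15.518 cmH2O·s/L.
C = Vt/(Pplat − PEEP) = 540.0 / (20.5 − 10) = 540.0/10.5 = 51.429 mL/cmH2O.
τ = R × C = 15.518 × 0.05143 L/cmH2O = 0.7981 s.
Fraction remaining = e^(−Te/τ) = e^(−0.90/0.7981) = 0.3238; trapped volume = 540.0 × 0.3238 = 174.85 mL.
Additional alveolar pressure from trapping ≈ V_trapped / C = 174.85 / 51.429 = 3.4 cmH2O.

3.4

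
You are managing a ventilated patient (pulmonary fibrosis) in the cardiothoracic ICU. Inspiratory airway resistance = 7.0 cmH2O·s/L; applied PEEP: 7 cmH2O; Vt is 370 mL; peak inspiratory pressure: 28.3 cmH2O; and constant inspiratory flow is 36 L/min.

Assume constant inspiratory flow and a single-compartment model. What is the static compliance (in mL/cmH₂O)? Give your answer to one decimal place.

21.6

Flow: 36 L/min ÷ 60 = 0.6 L/s.
Equation of motion (constant flow): PIP = Vt/C + R·V̇ + PEEP.
Vt/C = PIP − R·V̇ − PEEP = 28.3 − 7.0×0.6 − 7 = 28.3 − 4.2 − 7 = 17.1 cmH2O.
C = Vt / 17.1 = 370 / 17.1 = 21.637 mL/cmH2O.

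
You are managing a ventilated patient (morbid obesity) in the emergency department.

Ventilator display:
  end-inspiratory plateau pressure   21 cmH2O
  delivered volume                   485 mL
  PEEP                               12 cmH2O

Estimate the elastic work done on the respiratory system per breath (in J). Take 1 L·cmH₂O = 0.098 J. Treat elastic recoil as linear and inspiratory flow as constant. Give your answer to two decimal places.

0.21

Elastic work ≈ ½ × (Pplat − PEEP) × Vt = 0.5 × (21 − 12) × 0.485 L = 0.5 × 9.0 × 0.485 = 2.183 L·cmH2O.
× 0.098 J/(L·cmH2O) → 0.2139 J.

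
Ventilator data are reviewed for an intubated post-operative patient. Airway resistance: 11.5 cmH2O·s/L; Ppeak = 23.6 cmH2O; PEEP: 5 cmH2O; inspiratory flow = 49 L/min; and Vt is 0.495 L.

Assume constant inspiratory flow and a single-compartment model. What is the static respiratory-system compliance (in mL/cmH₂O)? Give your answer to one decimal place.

Flow: 49 L/min ÷ 60 = 0.8167 L/s.
Equation of motion (constant flow): PIP = Vt/C + R·V̇ + PEEP.
Vt/C = PIP − R·V̇ − PEEP = 23.6 − 11.5×0.8167 − 5 = 23.6 − 9.392 − 5 = 9.208 cmH2O.
C = Vt / 9.208 = 495 / 9.208 = 53.758 mL/cmH2O.

53.8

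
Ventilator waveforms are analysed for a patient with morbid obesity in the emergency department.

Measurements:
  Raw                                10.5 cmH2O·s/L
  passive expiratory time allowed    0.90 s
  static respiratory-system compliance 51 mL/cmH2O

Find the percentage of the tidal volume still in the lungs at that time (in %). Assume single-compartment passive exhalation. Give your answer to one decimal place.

τ = R × C = 10.5 × 51 mL/cmH2O = 10.5 × 0.051 L/cmH2O = 0.5355 s.
Passive exhalation: V(t)/V₀ = e^(−t/τ) = e^(−0.90/0.5355) = 0.1862.
Fraction remaining = 0.1862 → 18.62%.

18.6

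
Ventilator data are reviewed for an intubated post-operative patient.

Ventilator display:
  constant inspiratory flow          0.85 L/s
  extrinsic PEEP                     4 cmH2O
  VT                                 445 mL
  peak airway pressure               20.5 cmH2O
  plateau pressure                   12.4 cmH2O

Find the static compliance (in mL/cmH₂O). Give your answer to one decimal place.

Cstat = Vt / (Pplat − PEEP) = 445 / (12.4 − 4) = 445 / 8.4 = 52.976 mL/cmH2O.

53.0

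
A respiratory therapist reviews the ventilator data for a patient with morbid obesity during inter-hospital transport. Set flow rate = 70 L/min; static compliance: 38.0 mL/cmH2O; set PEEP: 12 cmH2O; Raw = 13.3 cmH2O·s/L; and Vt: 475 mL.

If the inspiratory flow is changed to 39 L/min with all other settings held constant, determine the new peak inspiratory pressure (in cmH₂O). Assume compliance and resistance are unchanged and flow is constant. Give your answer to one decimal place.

33.1

Flow: 70 L/min ÷ 60 = 1.1667 L/s.
New flow: 39 L/min ÷ 60 = 0.65 L/s.
PIP = Vt/C + R·V̇ + PEEP (constant-flow equation of motion).
Only the resistive term changes: ΔPIP = R × ΔV̇ = 13.3 × (0.65 − 1.1667) = 13.3 × -0.5167 = -6.872 cmH2O.
Original PIP = 475/38.0 + 13.3×1.1667 + 12 = 40.017 cmH2O; new PIP = 40.017 + (-6.872) = 33.145 cmH2O.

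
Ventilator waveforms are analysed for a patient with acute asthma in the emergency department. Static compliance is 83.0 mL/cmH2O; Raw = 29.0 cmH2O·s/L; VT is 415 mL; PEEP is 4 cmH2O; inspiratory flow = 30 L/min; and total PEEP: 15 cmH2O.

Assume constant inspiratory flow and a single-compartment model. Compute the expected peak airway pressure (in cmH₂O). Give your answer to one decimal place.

Flow: 30 L/min ÷ 60 = 0.5 L/s.
Total PEEP = 15 cmH2O (set 4 + intrinsic 11); this is the baseline alveolar pressure.
Equation of motion (constant flow): PIP = Vt/C + R·V̇ + PEEP.
PIP = 415/83.0 + 29.0×0.5 + 15 = 5.0 + 14.5 + 15 = 34.5 cmH2O.

34.5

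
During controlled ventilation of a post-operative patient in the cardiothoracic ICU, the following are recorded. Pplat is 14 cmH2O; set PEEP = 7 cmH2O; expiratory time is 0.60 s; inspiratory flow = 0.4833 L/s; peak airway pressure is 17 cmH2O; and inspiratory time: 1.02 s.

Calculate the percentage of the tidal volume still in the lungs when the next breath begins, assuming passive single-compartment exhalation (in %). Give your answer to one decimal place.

Vt = flow × Ti = 0.4833 L/s × 1.02 s × 1000 mL/L = 492.97 mL.
R = (PIP − Pplat)/V̇ = (17 − 14) / 0.4833 = 3.0/0.4833 = 6.207 cmH2O·s/L.
C = Vt/(Pplat − PEEP) = 492.97 / (14 − 7) = 492.97/7.0 = 70.424 mL/cmH2O.
τ = R × C = 6.207 × 0.07042 L/cmH2O = 0.4371 s.
Fraction remaining at end-expiration = e^(−Te/τ) = e^(−0.60/0.4371) = 0.2534 → 25.34%.

25.3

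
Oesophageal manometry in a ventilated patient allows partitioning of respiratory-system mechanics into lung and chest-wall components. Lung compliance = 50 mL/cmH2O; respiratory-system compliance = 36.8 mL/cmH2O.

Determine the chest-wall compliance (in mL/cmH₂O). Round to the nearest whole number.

1/Ccw = 1/Crs − 1/CL.
1/Ccw = 1/36.8 − 1/50 = 0.007174.
Ccw = 139.39 mL/cmH2O.

139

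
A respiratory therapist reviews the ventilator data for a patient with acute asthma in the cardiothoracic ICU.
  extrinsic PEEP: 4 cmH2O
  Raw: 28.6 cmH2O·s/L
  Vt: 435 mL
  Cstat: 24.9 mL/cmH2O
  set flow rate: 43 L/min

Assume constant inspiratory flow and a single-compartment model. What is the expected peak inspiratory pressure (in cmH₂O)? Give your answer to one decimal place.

Flow: 43 L/min ÷ 60 = 0.7167 L/s.
Equation of motion (constant flow): PIP = Vt/C + R·V̇ + PEEP.
PIP = 435/24.9 + 28.6×0.7167 + 4 = 17.47 + 20.498 + 4 = 41.968 cmH2O.

42.0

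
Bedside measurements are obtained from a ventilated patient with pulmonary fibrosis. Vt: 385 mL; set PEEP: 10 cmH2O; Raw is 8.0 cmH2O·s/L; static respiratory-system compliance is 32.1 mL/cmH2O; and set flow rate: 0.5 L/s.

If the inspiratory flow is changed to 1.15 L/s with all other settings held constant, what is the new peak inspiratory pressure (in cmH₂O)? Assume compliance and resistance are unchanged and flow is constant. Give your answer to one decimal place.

PIP = Vt/C + R·V̇ + PEEP (constant-flow equation of motion).
Only the resistive term changes: ΔPIP = R × ΔV̇ = 8.0 × (1.15 − 0.5) = 8.0 × 0.65 = 5.2 cmH2O.
Original PIP = 385/32.1 + 8.0×0.5 + 10 = 25.994 cmH2O; new PIP = 25.994 + (5.2) = 31.194 cmH2O.

31.2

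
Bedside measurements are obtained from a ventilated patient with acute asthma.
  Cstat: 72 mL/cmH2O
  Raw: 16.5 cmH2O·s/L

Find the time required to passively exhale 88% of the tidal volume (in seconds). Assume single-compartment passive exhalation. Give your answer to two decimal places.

τ = R × C = 16.5 × 72 mL/cmH2O = 16.5 × 0.072 L/cmH2O = 1.188 s.
Exhaled fraction f = 1 − e^(−t/τ) → t = −τ·ln(1 − f) = −1.188·ln(0.12) = 2.519 s.

2.52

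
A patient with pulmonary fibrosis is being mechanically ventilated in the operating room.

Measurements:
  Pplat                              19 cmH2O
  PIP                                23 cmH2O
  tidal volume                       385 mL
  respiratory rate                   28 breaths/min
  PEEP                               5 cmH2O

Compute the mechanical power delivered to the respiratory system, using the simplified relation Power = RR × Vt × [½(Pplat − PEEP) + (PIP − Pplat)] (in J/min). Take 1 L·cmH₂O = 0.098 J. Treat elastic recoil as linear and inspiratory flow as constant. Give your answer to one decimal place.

11.6

Per-breath work = Vt × [½(Pplat−PEEP) + (PIP−Pplat)] = 0.385 × [0.5×14.0 + 4.0] = 0.385 × 11.0 = 4.235 L·cmH2O.
Power = 28 × 4.235 = 118.58 L·cmH2O/min.
× 0.098 J/(L·cmH2O) → 11.621 J/min.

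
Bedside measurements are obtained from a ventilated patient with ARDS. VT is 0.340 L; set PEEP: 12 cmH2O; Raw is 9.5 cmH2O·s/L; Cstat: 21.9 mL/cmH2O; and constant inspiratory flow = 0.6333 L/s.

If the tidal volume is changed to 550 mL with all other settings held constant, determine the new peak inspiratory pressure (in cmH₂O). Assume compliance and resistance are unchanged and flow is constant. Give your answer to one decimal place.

43.1

PIP = Vt/C + R·V̇ + PEEP (constant-flow equation of motion).
Only the elastic term changes: ΔPIP = ΔVt / C = (550 − 340) / 21.9 = 9.589 cmH2O.
Original PIP = 340/21.9 + 9.5×0.6333 + 12 = 33.541 cmH2O; new PIP = 33.541 + (9.589) = 43.13 cmH2O.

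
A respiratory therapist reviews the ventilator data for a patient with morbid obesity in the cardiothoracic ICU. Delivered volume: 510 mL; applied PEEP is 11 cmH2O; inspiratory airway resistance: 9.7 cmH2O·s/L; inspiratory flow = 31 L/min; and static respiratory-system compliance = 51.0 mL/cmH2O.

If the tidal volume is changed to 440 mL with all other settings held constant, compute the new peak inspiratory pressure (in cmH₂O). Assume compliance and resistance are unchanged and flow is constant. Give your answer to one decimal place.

Flow: 31 L/min ÷ 60 = 0.5167 L/s.
PIP = Vt/C + R·V̇ + PEEP (constant-flow equation of motion).
Only the elastic term changes: ΔPIP = ΔVt / C = (440 − 510) / 51.0 = -1.373 cmH2O.
Original PIP = 510/51.0 + 9.7×0.5167 + 11 = 26.012 cmH2O; new PIP = 26.012 + (-1.373) = 24.639 cmH2O.

24.6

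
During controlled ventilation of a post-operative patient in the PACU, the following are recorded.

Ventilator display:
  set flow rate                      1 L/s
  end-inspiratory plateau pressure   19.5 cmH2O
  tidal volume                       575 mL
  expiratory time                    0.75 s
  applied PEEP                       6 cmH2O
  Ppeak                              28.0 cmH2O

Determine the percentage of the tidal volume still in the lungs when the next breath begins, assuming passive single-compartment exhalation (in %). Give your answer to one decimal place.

12.6

R = (PIP − Pplat)/V̇ = (28.0 − 19.5) / 1 = 8.5/1 = 8.5 cmH2O·s/L.
C = Vt/(Pplat − PEEP) = 575.0 / (19.5 − 6) = 575.0/13.5 = 42.593 mL/cmH2O.
τ = R × C = 8.5 × 0.04259 L/cmH2O = 0.362 s.
Fraction remaining at end-expiration = e^(−Te/τ) = e^(−0.75/0.362) = 0.126 → 12.6%.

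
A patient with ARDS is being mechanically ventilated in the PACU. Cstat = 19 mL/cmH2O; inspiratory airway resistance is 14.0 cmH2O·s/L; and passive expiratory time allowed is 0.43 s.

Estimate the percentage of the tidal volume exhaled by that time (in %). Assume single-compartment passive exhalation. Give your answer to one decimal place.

80.1

τ = R × C = 14.0 × 19 mL/cmH2O = 14.0 × 0.019 L/cmH2O = 0.266 s.
Passive exhalation: V(t)/V₀ = e^(−t/τ) = e^(−0.43/0.266) = 0.1986.
Fraction exhaled = 1 − 0.1986 = 0.8014 → 80.14%.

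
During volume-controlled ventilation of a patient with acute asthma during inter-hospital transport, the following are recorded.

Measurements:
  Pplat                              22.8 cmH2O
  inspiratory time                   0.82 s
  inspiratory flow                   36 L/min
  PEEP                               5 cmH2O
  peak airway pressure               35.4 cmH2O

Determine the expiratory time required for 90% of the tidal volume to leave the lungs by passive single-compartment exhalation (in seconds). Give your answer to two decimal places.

Flow: 36 L/min ÷ 60 = 0.6 L/s.
Vt = flow × Ti = 0.6 L/s × 0.82 s × 1000 mL/L = 492.0 mL.
R = (PIP − Pplat)/V̇ = (35.4 − 22.8) / 0.6 = 12.6/0.6 = 21.0 cmH2O·s/L.
C = Vt/(Pplat − PEEP) = 492.0 / (22.8 − 5) = 492.0/17.8 = 27.64 mL/cmH2O.
τ = R × C = 21.0 × 0.02764 L/cmH2O = 0.5804 s.
t = −τ·ln(1 − 0.90) = −0.5804·ln(0.1) = 1.336 s.

1.34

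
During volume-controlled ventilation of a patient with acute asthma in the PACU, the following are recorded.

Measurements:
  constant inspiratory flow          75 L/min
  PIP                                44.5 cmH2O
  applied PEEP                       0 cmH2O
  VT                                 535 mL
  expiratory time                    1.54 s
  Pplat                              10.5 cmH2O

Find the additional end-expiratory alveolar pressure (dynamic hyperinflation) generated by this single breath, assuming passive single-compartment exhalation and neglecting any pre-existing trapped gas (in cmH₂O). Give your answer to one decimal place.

3.5

Flow: 75 L/min ÷ 60 = 1.25 L/s.
R = (PIP − Pplat)/V̇ = (44.5 − 10.5) / 1.25 = 34.0/1.25 = 27.2 cmH2O·s/L.
C = Vt/(Pplat − PEEP) = 535.0 / (10.5 − 0) = 535.0/10.5 = 50.952 mL/cmH2O.
τ = R × C = 27.2 × 0.05095 L/cmH2O = 1.386 s.
Fraction remaining = e^(−Te/τ) = e^(−1.54/1.386) = 0.3292; trapped volume = 535.0 × 0.3292 = 176.12 mL.
Additional alveolar pressure from trapping ≈ V_trapped / C = 176.12 / 50.952 = 3.457 cmH2O.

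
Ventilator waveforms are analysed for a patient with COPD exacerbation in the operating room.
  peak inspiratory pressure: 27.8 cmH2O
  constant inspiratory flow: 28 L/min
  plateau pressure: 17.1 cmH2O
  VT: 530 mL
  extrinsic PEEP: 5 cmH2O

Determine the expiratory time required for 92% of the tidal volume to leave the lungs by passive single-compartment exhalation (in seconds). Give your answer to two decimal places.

Flow: 28 L/min ÷ 60 = 0.4667 L/s.
R = (PIP − Pplat)/V̇ = (27.8 − 17.1) / 0.4667 = 10.7/0.4667 = 22.927 cmH2O·s/L.
C = Vt/(Pplat − PEEP) = 530.0 / (17.1 − 5) = 530.0/12.1 = 43.802 mL/cmH2O.
τ = R × C = 22.927 × 0.0438 L/cmH2O = 1.004 s.
t = −τ·ln(1 − 0.92) = −1.004·ln(0.08) = 2.536 s.

2.54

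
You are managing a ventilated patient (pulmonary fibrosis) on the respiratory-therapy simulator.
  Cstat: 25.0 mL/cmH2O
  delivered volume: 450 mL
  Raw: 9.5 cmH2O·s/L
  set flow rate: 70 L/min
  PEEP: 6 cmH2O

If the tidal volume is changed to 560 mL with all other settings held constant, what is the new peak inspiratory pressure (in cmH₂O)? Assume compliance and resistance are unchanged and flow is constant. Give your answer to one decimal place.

Flow: 70 L/min ÷ 60 = 1.1667 L/s.
PIP = Vt/C + R·V̇ + PEEP (constant-flow equation of motion).
Only the elastic term changes: ΔPIP = ΔVt / C = (560 − 450) / 25.0 = 4.4 cmH2O.
Original PIP = 450/25.0 + 9.5×1.1667 + 6 = 35.084 cmH2O; new PIP = 35.084 + (4.4) = 39.484 cmH2O.

39.5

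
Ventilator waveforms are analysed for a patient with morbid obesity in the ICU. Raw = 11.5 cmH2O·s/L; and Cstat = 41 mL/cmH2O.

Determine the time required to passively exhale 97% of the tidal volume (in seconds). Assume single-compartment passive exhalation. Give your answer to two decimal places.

τ = R × C = 11.5 × 41 mL/cmH2O = 11.5 × 0.041 L/cmH2O = 0.4715 s.
Exhaled fraction f = 1 − e^(−t/τ) → t = −τ·ln(1 − f) = −0.4715·ln(0.03) = 1.653 s.

1.65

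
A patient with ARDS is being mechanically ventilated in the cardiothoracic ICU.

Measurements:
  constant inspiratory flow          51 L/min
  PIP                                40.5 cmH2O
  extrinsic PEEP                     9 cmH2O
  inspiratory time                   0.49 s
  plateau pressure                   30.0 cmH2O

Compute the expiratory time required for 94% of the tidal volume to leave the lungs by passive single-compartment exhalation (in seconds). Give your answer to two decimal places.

Flow: 51 L/min ÷ 60 = 0.85 L/s.
Vt = flow × Ti = 0.85 L/s × 0.49 s × 1000 mL/L = 416.5 mL.
R = (PIP − Pplat)/V̇ = (40.5 − 30.0) / 0.85 = 10.5/0.85 = 12.353 cmH2O·s/L.
C = Vt/(Pplat − PEEP) = 416.5 / (30.0 − 9) = 416.5/21.0 = 19.833 mL/cmH2O.
τ = R × C = 12.353 × 0.01983 L/cmH2O = 0.245 s.
t = −τ·ln(1 − 0.94) = −0.245·ln(0.06) = 0.6893 s.

0.69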